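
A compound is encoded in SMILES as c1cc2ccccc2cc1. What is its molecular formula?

C10H8

Heavy atoms from the SMILES: 10 C.
Implicit hydrogens by atom environment:
  8 × C (aromatic): 1 H each → 8
  2 × C (aromatic): no H
  Total hydrogens = 8.
Molecular formula: C10H8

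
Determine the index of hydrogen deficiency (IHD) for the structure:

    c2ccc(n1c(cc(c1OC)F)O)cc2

Molecular formula from the SMILES: C11H10FNO2.
DoU = (2C + 2 + N − H − X)/2 = (2·11 + 2 + 1 − 10 − 1)/2 = 14/2 = 7.
(Structurally: 2 ring(s) + 5 π bond(s) = 7.)

7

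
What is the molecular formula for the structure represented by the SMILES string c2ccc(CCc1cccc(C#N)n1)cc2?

C14H12N2

Heavy atoms from the SMILES: 14 C, 2 N.
Implicit hydrogens by atom environment:
  8 × C (aromatic): 1 H each → 8
  3 × C (aromatic): no H
  2 × C: 2 H each → 4
  1 × C: no H
  1 × N (aromatic): no H
  1 × N: no H
  Total hydrogens = 12.
Molecular formula: C14H12N2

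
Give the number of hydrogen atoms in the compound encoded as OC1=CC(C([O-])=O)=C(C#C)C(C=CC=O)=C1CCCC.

Hydrogens are implicit in SMILES; fill each atom to its normal valence:
  5 × C (aromatic): no H
  4 × C: 1 H each → 4
  3 × C: 2 H each → 6
  2 × C: no H
  2 × O: no H
  1 × C: 3 H
  1 × C (aromatic): 1 H
  1 × O: 1 H
  1 × O (charge -1): no H
  Total hydrogens = 15.

15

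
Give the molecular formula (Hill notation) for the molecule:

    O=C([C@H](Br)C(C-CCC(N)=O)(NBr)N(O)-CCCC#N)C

Heavy atoms from the SMILES: 2 Br, 12 C, 4 N, 3 O.
Implicit hydrogens by atom environment:
  6 × C: 2 H each → 12
  4 × C: no H
  2 × Br: no H
  2 × N: no H
  2 × O: no H
  1 × C: 3 H
  1 × C: 1 H
  1 × N: 2 H
  1 × N: 1 H
  1 × O: 1 H
  Total hydrogens = 20.
Molecular formula: C12H20Br2N4O3

C12H20Br2N4O3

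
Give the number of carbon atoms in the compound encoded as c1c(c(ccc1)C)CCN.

9

The symbol for carbon appears 9 times in the SMILES. Lowercase c denotes aromatic carbon and counts toward C.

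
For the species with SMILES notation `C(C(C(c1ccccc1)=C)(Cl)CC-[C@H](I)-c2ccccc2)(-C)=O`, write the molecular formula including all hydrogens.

Heavy atoms from the SMILES: 20 C, 1 Cl, 1 I, 1 O.
Implicit hydrogens by atom environment:
  10 × C (aromatic): 1 H each → 10
  3 × C: 2 H each → 6
  3 × C: no H
  2 × C (aromatic): no H
  1 × C: 3 H
  1 × C: 1 H
  1 × Cl: no H
  1 × I: no H
  1 × O: no H
  Total hydrogens = 20.
Molecular formula: C20H20ClIO

C20H20ClIO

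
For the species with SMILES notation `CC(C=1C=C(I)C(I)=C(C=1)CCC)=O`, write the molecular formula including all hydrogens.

C11H12I2O

Heavy atoms from the SMILES: 11 C, 2 I, 1 O.
Implicit hydrogens by atom environment:
  4 × C (aromatic): no H
  2 × C: 3 H each → 6
  2 × C: 2 H each → 4
  2 × C (aromatic): 1 H each → 2
  2 × I: no H
  1 × C: no H
  1 × O: no H
  Total hydrogens = 12.
Molecular formula: C11H12I2O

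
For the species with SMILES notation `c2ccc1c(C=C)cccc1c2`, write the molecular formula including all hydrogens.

C12H10

Heavy atoms from the SMILES: 12 C.
Implicit hydrogens by atom environment:
  7 × C (aromatic): 1 H each → 7
  3 × C (aromatic): no H
  1 × C: 2 H
  1 × C: 1 H
  Total hydrogens = 10.
Molecular formula: C12H10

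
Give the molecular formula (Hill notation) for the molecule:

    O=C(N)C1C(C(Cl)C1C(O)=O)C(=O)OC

Heavy atoms from the SMILES: 8 C, 1 Cl, 1 N, 5 O.
Implicit hydrogens by atom environment:
  4 × C: 1 H each → 4
  4 × O: no H
  3 × C: no H
  1 × C: 3 H
  1 × Cl: no H
  1 × N: 2 H
  1 × O: 1 H
  Total hydrogens = 10.
Molecular formula: C8H10ClNO5

C8H10ClNO5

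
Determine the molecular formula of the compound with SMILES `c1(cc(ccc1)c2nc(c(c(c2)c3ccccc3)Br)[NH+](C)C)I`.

C19H17BrIN2+

Heavy atoms from the SMILES: 1 Br, 19 C, 1 I, 2 N.
Implicit hydrogens by atom environment:
  10 × C (aromatic): 1 H each → 10
  7 × C (aromatic): no H
  2 × C: 3 H each → 6
  1 × Br: no H
  1 × I: no H
  1 × N (charge +1): 1 H
  1 × N (aromatic): no H
  Total hydrogens = 17.
Net charge +1.
Molecular formula: C19H17BrIN2+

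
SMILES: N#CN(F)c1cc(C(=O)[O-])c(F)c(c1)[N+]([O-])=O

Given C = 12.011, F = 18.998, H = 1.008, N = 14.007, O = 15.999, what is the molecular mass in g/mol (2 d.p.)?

Molecular formula: C8H2F2N3O4-.
M = 8×12.011 + 2×18.998 + 2×1.008 + 3×14.007 + 4×15.999 = 242.12 g/mol.

242.12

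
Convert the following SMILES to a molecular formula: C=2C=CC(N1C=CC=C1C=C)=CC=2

C12H11N

Heavy atoms from the SMILES: 12 C, 1 N.
Implicit hydrogens by atom environment:
  8 × C (aromatic): 1 H each → 8
  2 × C (aromatic): no H
  1 × C: 2 H
  1 × C: 1 H
  1 × N (aromatic): no H
  Total hydrogens = 11.
Molecular formula: C12H11N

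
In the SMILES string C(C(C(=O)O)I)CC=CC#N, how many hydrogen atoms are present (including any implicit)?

Hydrogens are implicit in SMILES; fill each atom to its normal valence:
  3 × C: 1 H each → 3
  2 × C: 2 H each → 4
  2 × C: no H
  1 × I: no H
  1 × N: no H
  1 × O: 1 H
  1 × O: no H
  Total hydrogens = 8.

8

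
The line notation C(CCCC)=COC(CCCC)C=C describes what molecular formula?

Heavy atoms from the SMILES: 13 C, 1 O.
Implicit hydrogens by atom environment:
  7 × C: 2 H each → 14
  4 × C: 1 H each → 4
  2 × C: 3 H each → 6
  1 × O: no H
  Total hydrogens = 24.
Molecular formula: C13H24O

C13H24O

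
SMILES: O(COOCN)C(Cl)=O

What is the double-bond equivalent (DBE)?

1

Molecular formula from the SMILES: C3H6ClNO4.
DoU = (2C + 2 + N − H − X)/2 = (2·3 + 2 + 1 − 6 − 1)/2 = 2/2 = 1.
(Structurally: 0 ring(s) + 1 π bond(s) = 1.)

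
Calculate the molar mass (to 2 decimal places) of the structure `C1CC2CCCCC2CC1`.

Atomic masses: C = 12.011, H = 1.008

Molecular formula: C10H18.
M = 10×12.011 + 18×1.008 = 138.25 g/mol.

138.25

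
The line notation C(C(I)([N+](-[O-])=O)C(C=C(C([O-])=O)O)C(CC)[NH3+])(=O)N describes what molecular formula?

C9H14IN3O6

Heavy atoms from the SMILES: 9 C, 1 I, 3 N, 6 O.
Implicit hydrogens by atom environment:
  4 × C: no H
  3 × C: 1 H each → 3
  3 × O: no H
  2 × O (charge -1): no H
  1 × C: 3 H
  1 × C: 2 H
  1 × I: no H
  1 × N (charge +1): 3 H
  1 × N: 2 H
  1 × N (charge +1): no H
  1 × O: 1 H
  Total hydrogens = 14.
Molecular formula: C9H14IN3O6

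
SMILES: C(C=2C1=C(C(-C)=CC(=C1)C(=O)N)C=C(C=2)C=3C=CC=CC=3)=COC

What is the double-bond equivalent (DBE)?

13

Molecular formula from the SMILES: C21H19NO2.
DoU = (2C + 2 + N − H − X)/2 = (2·21 + 2 + 1 − 19 − 0)/2 = 26/2 = 13.
(Structurally: 3 ring(s) + 10 π bond(s) = 13.)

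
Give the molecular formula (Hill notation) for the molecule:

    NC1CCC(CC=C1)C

C8H15N

Heavy atoms from the SMILES: 8 C, 1 N.
Implicit hydrogens by atom environment:
  4 × C: 1 H each → 4
  3 × C: 2 H each → 6
  1 × C: 3 H
  1 × N: 2 H
  Total hydrogens = 15.
Molecular formula: C8H15N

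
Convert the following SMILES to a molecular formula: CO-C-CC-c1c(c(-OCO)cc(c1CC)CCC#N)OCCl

Heavy atoms from the SMILES: 17 C, 1 Cl, 1 N, 4 O.
Implicit hydrogens by atom environment:
  8 × C: 2 H each → 16
  5 × C (aromatic): no H
  3 × O: no H
  2 × C: 3 H each → 6
  1 × C (aromatic): 1 H
  1 × C: no H
  1 × Cl: no H
  1 × N: no H
  1 × O: 1 H
  Total hydrogens = 24.
Molecular formula: C17H24ClNO4

C17H24ClNO4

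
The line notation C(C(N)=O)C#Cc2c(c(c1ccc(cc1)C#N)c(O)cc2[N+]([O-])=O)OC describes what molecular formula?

C18H13N3O5

Heavy atoms from the SMILES: 18 C, 3 N, 5 O.
Implicit hydrogens by atom environment:
  7 × C (aromatic): no H
  5 × C (aromatic): 1 H each → 5
  4 × C: no H
  3 × O: no H
  1 × C: 3 H
  1 × C: 2 H
  1 × N: 2 H
  1 × N (charge +1): no H
  1 × N: no H
  1 × O: 1 H
  1 × O (charge -1): no H
  Total hydrogens = 13.
Molecular formula: C18H13N3O5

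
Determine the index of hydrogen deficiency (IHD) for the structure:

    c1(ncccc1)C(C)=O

5

Molecular formula from the SMILES: C7H7NO.
DoU = (2C + 2 + N − H − X)/2 = (2·7 + 2 + 1 − 7 − 0)/2 = 10/2 = 5.
(Structurally: 1 ring(s) + 4 π bond(s) = 5.)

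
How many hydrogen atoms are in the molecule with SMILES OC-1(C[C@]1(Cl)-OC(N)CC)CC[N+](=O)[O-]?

Hydrogens are implicit in SMILES; fill each atom to its normal valence:
  4 × C: 2 H each → 8
  2 × C: no H
  2 × O: no H
  1 × C: 3 H
  1 × C: 1 H
  1 × Cl: no H
  1 × N: 2 H
  1 × N (charge +1): no H
  1 × O: 1 H
  1 × O (charge -1): no H
  Total hydrogens = 15.

15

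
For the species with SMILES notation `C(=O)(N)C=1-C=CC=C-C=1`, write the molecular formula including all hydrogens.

C7H7NO

Heavy atoms from the SMILES: 7 C, 1 N, 1 O.
Implicit hydrogens by atom environment:
  5 × C (aromatic): 1 H each → 5
  1 × C (aromatic): no H
  1 × C: no H
  1 × N: 2 H
  1 × O: no H
  Total hydrogens = 7.
Molecular formula: C7H7NO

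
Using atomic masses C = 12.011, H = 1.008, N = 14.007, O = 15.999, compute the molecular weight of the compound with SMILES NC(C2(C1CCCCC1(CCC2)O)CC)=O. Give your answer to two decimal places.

Molecular formula: C13H23NO2.
M = 13×12.011 + 23×1.008 + 1×14.007 + 2×15.999 = 225.33 g/mol.

225.33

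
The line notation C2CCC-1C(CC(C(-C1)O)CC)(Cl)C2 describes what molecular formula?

C12H21ClO

Heavy atoms from the SMILES: 12 C, 1 Cl, 1 O.
Implicit hydrogens by atom environment:
  7 × C: 2 H each → 14
  3 × C: 1 H each → 3
  1 × C: 3 H
  1 × C: no H
  1 × Cl: no H
  1 × O: 1 H
  Total hydrogens = 21.
Molecular formula: C12H21ClO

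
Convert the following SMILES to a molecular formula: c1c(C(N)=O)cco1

C5H5NO2

Heavy atoms from the SMILES: 5 C, 1 N, 2 O.
Implicit hydrogens by atom environment:
  3 × C (aromatic): 1 H each → 3
  1 × C (aromatic): no H
  1 × C: no H
  1 × N: 2 H
  1 × O (aromatic): no H
  1 × O: no H
  Total hydrogens = 5.
Molecular formula: C5H5NO2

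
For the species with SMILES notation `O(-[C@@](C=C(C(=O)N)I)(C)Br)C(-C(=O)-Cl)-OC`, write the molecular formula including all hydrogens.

C8H10BrClINO4

Heavy atoms from the SMILES: 1 Br, 8 C, 1 Cl, 1 I, 1 N, 4 O.
Implicit hydrogens by atom environment:
  4 × C: no H
  4 × O: no H
  2 × C: 3 H each → 6
  2 × C: 1 H each → 2
  1 × Br: no H
  1 × Cl: no H
  1 × I: no H
  1 × N: 2 H
  Total hydrogens = 10.
Molecular formula: C8H10BrClINO4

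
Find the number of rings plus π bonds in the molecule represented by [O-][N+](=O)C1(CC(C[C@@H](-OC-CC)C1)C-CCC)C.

2

Molecular formula from the SMILES: C14H27NO3.
DoU = (2C + 2 + N − H − X)/2 = (2·14 + 2 + 1 − 27 − 0)/2 = 4/2 = 2.
(Structurally: 1 ring(s) + 1 π bond(s) = 2.)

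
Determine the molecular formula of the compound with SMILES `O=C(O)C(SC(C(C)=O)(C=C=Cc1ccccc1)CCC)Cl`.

Heavy atoms from the SMILES: 17 C, 1 Cl, 3 O, 1 S.
Implicit hydrogens by atom environment:
  5 × C (aromatic): 1 H each → 5
  4 × C: no H
  3 × C: 1 H each → 3
  2 × C: 3 H each → 6
  2 × C: 2 H each → 4
  2 × O: no H
  1 × C (aromatic): no H
  1 × Cl: no H
  1 × O: 1 H
  1 × S: no H
  Total hydrogens = 19.
Molecular formula: C17H19ClO3S

C17H19ClO3S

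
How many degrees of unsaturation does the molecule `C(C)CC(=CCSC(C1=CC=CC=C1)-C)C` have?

5

Molecular formula from the SMILES: C15H22S.
DoU = (2C + 2 + N − H − X)/2 = (2·15 + 2 + 0 − 22 − 0)/2 = 10/2 = 5.
(Structurally: 1 ring(s) + 4 π bond(s) = 5.)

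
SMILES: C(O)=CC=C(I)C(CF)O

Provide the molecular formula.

C6H8FIO2

Heavy atoms from the SMILES: 6 C, 1 F, 1 I, 2 O.
Implicit hydrogens by atom environment:
  4 × C: 1 H each → 4
  2 × O: 1 H each → 2
  1 × C: 2 H
  1 × C: no H
  1 × F: no H
  1 × I: no H
  Total hydrogens = 8.
Molecular formula: C6H8FIO2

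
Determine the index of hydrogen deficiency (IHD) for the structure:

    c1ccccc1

Molecular formula from the SMILES: C6H6.
DoU = (2C + 2 + N − H − X)/2 = (2·6 + 2 + 0 − 6 − 0)/2 = 8/2 = 4.
(Structurally: 1 ring(s) + 3 π bond(s) = 4.)

4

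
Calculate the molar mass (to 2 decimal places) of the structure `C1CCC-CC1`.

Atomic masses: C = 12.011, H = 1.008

84.16

Molecular formula: C6H12.
M = 6×12.011 + 12×1.008 = 84.16 g/mol.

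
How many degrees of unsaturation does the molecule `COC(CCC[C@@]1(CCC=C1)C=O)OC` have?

Molecular formula from the SMILES: C12H20O3.
DoU = (2C + 2 + N − H − X)/2 = (2·12 + 2 + 0 − 20 − 0)/2 = 6/2 = 3.
(Structurally: 1 ring(s) + 2 π bond(s) = 3.)

3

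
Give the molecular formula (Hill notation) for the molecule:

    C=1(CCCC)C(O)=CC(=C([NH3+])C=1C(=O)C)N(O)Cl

C12H18ClN2O3+

Heavy atoms from the SMILES: 12 C, 1 Cl, 2 N, 3 O.
Implicit hydrogens by atom environment:
  5 × C (aromatic): no H
  3 × C: 2 H each → 6
  2 × C: 3 H each → 6
  2 × O: 1 H each → 2
  1 × C (aromatic): 1 H
  1 × C: no H
  1 × Cl: no H
  1 × N (charge +1): 3 H
  1 × N: no H
  1 × O: no H
  Total hydrogens = 18.
Net charge +1.
Molecular formula: C12H18ClN2O3+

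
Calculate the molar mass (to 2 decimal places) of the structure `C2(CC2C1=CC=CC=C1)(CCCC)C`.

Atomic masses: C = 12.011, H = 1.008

188.31

Molecular formula: C14H20.
M = 14×12.011 + 20×1.008 = 188.31 g/mol.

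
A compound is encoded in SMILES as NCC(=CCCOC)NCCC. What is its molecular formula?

C9H20N2O

Heavy atoms from the SMILES: 9 C, 2 N, 1 O.
Implicit hydrogens by atom environment:
  5 × C: 2 H each → 10
  2 × C: 3 H each → 6
  1 × C: 1 H
  1 × C: no H
  1 × N: 2 H
  1 × N: 1 H
  1 × O: no H
  Total hydrogens = 20.
Molecular formula: C9H20N2O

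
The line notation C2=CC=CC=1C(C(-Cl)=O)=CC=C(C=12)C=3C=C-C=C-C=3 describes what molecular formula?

Heavy atoms from the SMILES: 17 C, 1 Cl, 1 O.
Implicit hydrogens by atom environment:
  11 × C (aromatic): 1 H each → 11
  5 × C (aromatic): no H
  1 × C: no H
  1 × Cl: no H
  1 × O: no H
  Total hydrogens = 11.
Molecular formula: C17H11ClO

C17H11ClO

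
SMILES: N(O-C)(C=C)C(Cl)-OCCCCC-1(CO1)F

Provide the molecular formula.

Heavy atoms from the SMILES: 10 C, 1 Cl, 1 F, 1 N, 3 O.
Implicit hydrogens by atom environment:
  6 × C: 2 H each → 12
  3 × O: no H
  2 × C: 1 H each → 2
  1 × C: 3 H
  1 × C: no H
  1 × Cl: no H
  1 × F: no H
  1 × N: no H
  Total hydrogens = 17.
Molecular formula: C10H17ClFNO3

C10H17ClFNO3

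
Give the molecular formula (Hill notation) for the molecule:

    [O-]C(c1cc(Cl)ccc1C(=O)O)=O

Heavy atoms from the SMILES: 8 C, 1 Cl, 4 O.
Implicit hydrogens by atom environment:
  3 × C (aromatic): 1 H each → 3
  3 × C (aromatic): no H
  2 × C: no H
  2 × O: no H
  1 × Cl: no H
  1 × O: 1 H
  1 × O (charge -1): no H
  Total hydrogens = 4.
Net charge -1.
Molecular formula: C8H4ClO4-

C8H4ClO4-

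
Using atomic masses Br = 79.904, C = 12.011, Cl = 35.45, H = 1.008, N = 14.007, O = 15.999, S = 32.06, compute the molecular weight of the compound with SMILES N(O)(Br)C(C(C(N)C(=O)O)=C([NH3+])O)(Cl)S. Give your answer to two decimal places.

323.57

Molecular formula: C5H10BrClN3O4S+.
M = 1×79.904 + 5×12.011 + 1×35.45 + 10×1.008 + 3×14.007 + 4×15.999 + 1×32.06 = 323.57 g/mol.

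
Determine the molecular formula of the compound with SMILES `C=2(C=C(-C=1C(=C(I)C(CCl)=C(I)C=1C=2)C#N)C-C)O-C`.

Heavy atoms from the SMILES: 15 C, 1 Cl, 2 I, 1 N, 1 O.
Implicit hydrogens by atom environment:
  8 × C (aromatic): no H
  2 × C: 3 H each → 6
  2 × C: 2 H each → 4
  2 × C (aromatic): 1 H each → 2
  2 × I: no H
  1 × C: no H
  1 × Cl: no H
  1 × N: no H
  1 × O: no H
  Total hydrogens = 12.
Molecular formula: C15H12ClI2NO

C15H12ClI2NO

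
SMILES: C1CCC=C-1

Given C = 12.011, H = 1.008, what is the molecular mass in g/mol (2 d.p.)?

Molecular formula: C5H8.
M = 5×12.011 + 8×1.008 = 68.12 g/mol.

68.12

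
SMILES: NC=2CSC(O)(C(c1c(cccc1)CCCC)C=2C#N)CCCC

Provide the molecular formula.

Heavy atoms from the SMILES: 20 C, 2 N, 1 O, 1 S.
Implicit hydrogens by atom environment:
  7 × C: 2 H each → 14
  4 × C (aromatic): 1 H each → 4
  4 × C: no H
  2 × C: 3 H each → 6
  2 × C (aromatic): no H
  1 × C: 1 H
  1 × N: 2 H
  1 × N: no H
  1 × O: 1 H
  1 × S: no H
  Total hydrogens = 28.
Molecular formula: C20H28N2OS

C20H28N2OS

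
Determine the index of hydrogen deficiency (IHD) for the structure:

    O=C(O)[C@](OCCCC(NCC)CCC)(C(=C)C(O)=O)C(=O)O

Molecular formula from the SMILES: C15H25NO7.
DoU = (2C + 2 + N − H − X)/2 = (2·15 + 2 + 1 − 25 − 0)/2 = 8/2 = 4.
(Structurally: 0 ring(s) + 4 π bond(s) = 4.)

4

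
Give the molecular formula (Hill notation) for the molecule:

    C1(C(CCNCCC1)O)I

Heavy atoms from the SMILES: 7 C, 1 I, 1 N, 1 O.
Implicit hydrogens by atom environment:
  5 × C: 2 H each → 10
  2 × C: 1 H each → 2
  1 × I: no H
  1 × N: 1 H
  1 × O: 1 H
  Total hydrogens = 14.
Molecular formula: C7H14INO

C7H14INO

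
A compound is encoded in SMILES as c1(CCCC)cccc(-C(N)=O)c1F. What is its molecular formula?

Heavy atoms from the SMILES: 11 C, 1 F, 1 N, 1 O.
Implicit hydrogens by atom environment:
  3 × C: 2 H each → 6
  3 × C (aromatic): 1 H each → 3
  3 × C (aromatic): no H
  1 × C: 3 H
  1 × C: no H
  1 × F: no H
  1 × N: 2 H
  1 × O: no H
  Total hydrogens = 14.
Molecular formula: C11H14FNO

C11H14FNO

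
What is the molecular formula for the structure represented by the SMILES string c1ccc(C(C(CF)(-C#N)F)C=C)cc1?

Heavy atoms from the SMILES: 12 C, 2 F, 1 N.
Implicit hydrogens by atom environment:
  5 × C (aromatic): 1 H each → 5
  2 × C: 2 H each → 4
  2 × C: 1 H each → 2
  2 × C: no H
  2 × F: no H
  1 × C (aromatic): no H
  1 × N: no H
  Total hydrogens = 11.
Molecular formula: C12H11F2N

C12H11F2N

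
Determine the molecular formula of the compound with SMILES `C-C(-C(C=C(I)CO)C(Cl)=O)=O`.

C7H8ClIO3

Heavy atoms from the SMILES: 7 C, 1 Cl, 1 I, 3 O.
Implicit hydrogens by atom environment:
  3 × C: no H
  2 × C: 1 H each → 2
  2 × O: no H
  1 × C: 3 H
  1 × C: 2 H
  1 × Cl: no H
  1 × I: no H
  1 × O: 1 H
  Total hydrogens = 8.
Molecular formula: C7H8ClIO3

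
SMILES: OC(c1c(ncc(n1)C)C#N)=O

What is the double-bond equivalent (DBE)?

7

Molecular formula from the SMILES: C7H5N3O2.
DoU = (2C + 2 + N − H − X)/2 = (2·7 + 2 + 3 − 5 − 0)/2 = 14/2 = 7.
(Structurally: 1 ring(s) + 6 π bond(s) = 7.)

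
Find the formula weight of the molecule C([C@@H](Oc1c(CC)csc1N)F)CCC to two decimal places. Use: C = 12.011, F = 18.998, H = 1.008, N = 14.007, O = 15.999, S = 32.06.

231.33

Molecular formula: C11H18FNOS.
M = 11×12.011 + 1×18.998 + 18×1.008 + 1×14.007 + 1×15.999 + 1×32.06 = 231.33 g/mol.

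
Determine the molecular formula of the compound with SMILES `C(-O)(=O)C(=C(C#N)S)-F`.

C4H2FNO2S

Heavy atoms from the SMILES: 4 C, 1 F, 1 N, 2 O, 1 S.
Implicit hydrogens by atom environment:
  4 × C: no H
  1 × F: no H
  1 × N: no H
  1 × O: 1 H
  1 × O: no H
  1 × S: 1 H
  Total hydrogens = 2.
Molecular formula: C4H2FNO2S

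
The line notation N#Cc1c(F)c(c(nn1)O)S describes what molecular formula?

C5H2FN3OS

Heavy atoms from the SMILES: 5 C, 1 F, 3 N, 1 O, 1 S.
Implicit hydrogens by atom environment:
  4 × C (aromatic): no H
  2 × N (aromatic): no H
  1 × C: no H
  1 × F: no H
  1 × N: no H
  1 × O: 1 H
  1 × S: 1 H
  Total hydrogens = 2.
Molecular formula: C5H2FN3OS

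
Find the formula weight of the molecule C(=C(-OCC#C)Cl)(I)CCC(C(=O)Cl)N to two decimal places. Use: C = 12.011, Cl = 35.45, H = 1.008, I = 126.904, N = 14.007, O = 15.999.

361.99

Molecular formula: C9H10Cl2INO2.
M = 9×12.011 + 2×35.45 + 10×1.008 + 1×126.904 + 1×14.007 + 2×15.999 = 361.99 g/mol.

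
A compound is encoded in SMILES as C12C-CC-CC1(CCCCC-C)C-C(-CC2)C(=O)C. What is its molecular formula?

C18H32O

Heavy atoms from the SMILES: 18 C, 1 O.
Implicit hydrogens by atom environment:
  12 × C: 2 H each → 24
  2 × C: 3 H each → 6
  2 × C: 1 H each → 2
  2 × C: no H
  1 × O: no H
  Total hydrogens = 32.
Molecular formula: C18H32O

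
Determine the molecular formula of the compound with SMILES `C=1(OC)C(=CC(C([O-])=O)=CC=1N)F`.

C8H7FNO3-

Heavy atoms from the SMILES: 8 C, 1 F, 1 N, 3 O.
Implicit hydrogens by atom environment:
  4 × C (aromatic): no H
  2 × C (aromatic): 1 H each → 2
  2 × O: no H
  1 × C: 3 H
  1 × C: no H
  1 × F: no H
  1 × N: 2 H
  1 × O (charge -1): no H
  Total hydrogens = 7.
Net charge -1.
Molecular formula: C8H7FNO3-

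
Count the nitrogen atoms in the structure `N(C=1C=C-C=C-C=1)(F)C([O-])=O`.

The symbol for nitrogen appears 1 time in the SMILES.

1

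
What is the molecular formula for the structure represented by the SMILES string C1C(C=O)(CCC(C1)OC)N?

C8H15NO2

Heavy atoms from the SMILES: 8 C, 1 N, 2 O.
Implicit hydrogens by atom environment:
  4 × C: 2 H each → 8
  2 × C: 1 H each → 2
  2 × O: no H
  1 × C: 3 H
  1 × C: no H
  1 × N: 2 H
  Total hydrogens = 15.
Molecular formula: C8H15NO2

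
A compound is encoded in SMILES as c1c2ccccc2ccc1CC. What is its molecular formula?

C12H12

Heavy atoms from the SMILES: 12 C.
Implicit hydrogens by atom environment:
  7 × C (aromatic): 1 H each → 7
  3 × C (aromatic): no H
  1 × C: 3 H
  1 × C: 2 H
  Total hydrogens = 12.
Molecular formula: C12H12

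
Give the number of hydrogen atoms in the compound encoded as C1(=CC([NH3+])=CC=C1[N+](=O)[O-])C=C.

9

Hydrogens are implicit in SMILES; fill each atom to its normal valence:
  3 × C (aromatic): 1 H each → 3
  3 × C (aromatic): no H
  1 × C: 2 H
  1 × C: 1 H
  1 × N (charge +1): 3 H
  1 × N (charge +1): no H
  1 × O: no H
  1 × O (charge -1): no H
  Total hydrogens = 9.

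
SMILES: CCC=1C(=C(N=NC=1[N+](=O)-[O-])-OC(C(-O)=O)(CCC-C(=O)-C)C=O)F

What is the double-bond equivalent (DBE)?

Molecular formula from the SMILES: C14H16FN3O7.
DoU = (2C + 2 + N − H − X)/2 = (2·14 + 2 + 3 − 16 − 1)/2 = 16/2 = 8.
(Structurally: 1 ring(s) + 7 π bond(s) = 8.)

8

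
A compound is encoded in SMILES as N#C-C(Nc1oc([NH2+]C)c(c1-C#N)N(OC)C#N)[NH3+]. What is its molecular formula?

Heavy atoms from the SMILES: 10 C, 7 N, 2 O.
Implicit hydrogens by atom environment:
  4 × C (aromatic): no H
  4 × N: no H
  3 × C: no H
  2 × C: 3 H each → 6
  1 × C: 1 H
  1 × N (charge +1): 3 H
  1 × N (charge +1): 2 H
  1 × N: 1 H
  1 × O (aromatic): no H
  1 × O: no H
  Total hydrogens = 13.
Net charge +2.
Molecular formula: [C10H13N7O2]2+

[C10H13N7O2]2+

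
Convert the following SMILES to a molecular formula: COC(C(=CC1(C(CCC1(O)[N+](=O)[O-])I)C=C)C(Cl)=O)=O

Heavy atoms from the SMILES: 12 C, 1 Cl, 1 I, 1 N, 6 O.
Implicit hydrogens by atom environment:
  5 × C: no H
  4 × O: no H
  3 × C: 2 H each → 6
  3 × C: 1 H each → 3
  1 × C: 3 H
  1 × Cl: no H
  1 × I: no H
  1 × N (charge +1): no H
  1 × O: 1 H
  1 × O (charge -1): no H
  Total hydrogens = 13.
Molecular formula: C12H13ClINO6

C12H13ClINO6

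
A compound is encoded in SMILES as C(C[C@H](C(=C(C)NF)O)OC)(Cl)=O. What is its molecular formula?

Heavy atoms from the SMILES: 7 C, 1 Cl, 1 F, 1 N, 3 O.
Implicit hydrogens by atom environment:
  3 × C: no H
  2 × C: 3 H each → 6
  2 × O: no H
  1 × C: 2 H
  1 × C: 1 H
  1 × Cl: no H
  1 × F: no H
  1 × N: 1 H
  1 × O: 1 H
  Total hydrogens = 11.
Molecular formula: C7H11ClFNO3

C7H11ClFNO3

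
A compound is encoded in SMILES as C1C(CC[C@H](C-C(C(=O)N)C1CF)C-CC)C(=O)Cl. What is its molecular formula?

Heavy atoms from the SMILES: 14 C, 1 Cl, 1 F, 1 N, 2 O.
Implicit hydrogens by atom environment:
  7 × C: 2 H each → 14
  4 × C: 1 H each → 4
  2 × C: no H
  2 × O: no H
  1 × C: 3 H
  1 × Cl: no H
  1 × F: no H
  1 × N: 2 H
  Total hydrogens = 23.
Molecular formula: C14H23ClFNO2

C14H23ClFNO2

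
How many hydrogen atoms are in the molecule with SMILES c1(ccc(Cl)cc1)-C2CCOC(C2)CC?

17

Hydrogens are implicit in SMILES; fill each atom to its normal valence:
  4 × C: 2 H each → 8
  4 × C (aromatic): 1 H each → 4
  2 × C: 1 H each → 2
  2 × C (aromatic): no H
  1 × C: 3 H
  1 × Cl: no H
  1 × O: no H
  Total hydrogens = 17.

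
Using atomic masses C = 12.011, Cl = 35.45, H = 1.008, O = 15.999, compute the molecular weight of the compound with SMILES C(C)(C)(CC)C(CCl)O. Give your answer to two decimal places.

150.65

Molecular formula: C7H15ClO.
M = 7×12.011 + 1×35.45 + 15×1.008 + 1×15.999 = 150.65 g/mol.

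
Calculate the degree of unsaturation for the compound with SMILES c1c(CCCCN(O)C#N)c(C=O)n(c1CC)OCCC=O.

7

Molecular formula from the SMILES: C15H21N3O4.
DoU = (2C + 2 + N − H − X)/2 = (2·15 + 2 + 3 − 21 − 0)/2 = 14/2 = 7.
(Structurally: 1 ring(s) + 6 π bond(s) = 7.)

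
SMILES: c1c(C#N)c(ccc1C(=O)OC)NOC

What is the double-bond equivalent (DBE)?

Molecular formula from the SMILES: C10H10N2O3.
DoU = (2C + 2 + N − H − X)/2 = (2·10 + 2 + 2 − 10 − 0)/2 = 14/2 = 7.
(Structurally: 1 ring(s) + 6 π bond(s) = 7.)

7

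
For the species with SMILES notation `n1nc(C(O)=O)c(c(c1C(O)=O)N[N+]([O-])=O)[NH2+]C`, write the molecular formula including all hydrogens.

C7H8N5O6+

Heavy atoms from the SMILES: 7 C, 5 N, 6 O.
Implicit hydrogens by atom environment:
  4 × C (aromatic): no H
  3 × O: no H
  2 × C: no H
  2 × N (aromatic): no H
  2 × O: 1 H each → 2
  1 × C: 3 H
  1 × N (charge +1): 2 H
  1 × N: 1 H
  1 × N (charge +1): no H
  1 × O (charge -1): no H
  Total hydrogens = 8.
Net charge +1.
Molecular formula: C7H8N5O6+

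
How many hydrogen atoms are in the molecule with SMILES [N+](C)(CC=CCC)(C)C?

18

Hydrogens are implicit in SMILES; fill each atom to its normal valence:
  4 × C: 3 H each → 12
  2 × C: 2 H each → 4
  2 × C: 1 H each → 2
  1 × N (charge +1): no H
  Total hydrogens = 18.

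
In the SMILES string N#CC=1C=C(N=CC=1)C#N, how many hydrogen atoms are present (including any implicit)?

3

Hydrogens are implicit in SMILES; fill each atom to its normal valence:
  3 × C (aromatic): 1 H each → 3
  2 × C (aromatic): no H
  2 × C: no H
  2 × N: no H
  1 × N (aromatic): no H
  Total hydrogens = 3.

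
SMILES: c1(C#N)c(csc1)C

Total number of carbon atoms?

The symbol for carbon appears 6 times in the SMILES. Lowercase c denotes aromatic carbon and counts toward C.

6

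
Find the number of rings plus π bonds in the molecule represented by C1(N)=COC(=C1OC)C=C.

4

Molecular formula from the SMILES: C7H9NO2.
DoU = (2C + 2 + N − H − X)/2 = (2·7 + 2 + 1 − 9 − 0)/2 = 8/2 = 4.
(Structurally: 1 ring(s) + 3 π bond(s) = 4.)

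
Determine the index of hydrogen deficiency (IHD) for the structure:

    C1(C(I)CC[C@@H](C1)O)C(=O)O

2

Molecular formula from the SMILES: C7H11IO3.
DoU = (2C + 2 + N − H − X)/2 = (2·7 + 2 + 0 − 11 − 1)/2 = 4/2 = 2.
(Structurally: 1 ring(s) + 1 π bond(s) = 2.)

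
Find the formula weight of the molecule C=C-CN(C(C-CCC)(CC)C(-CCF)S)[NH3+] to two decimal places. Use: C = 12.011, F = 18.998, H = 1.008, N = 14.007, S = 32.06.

263.44

Molecular formula: C13H28FN2S+.
M = 13×12.011 + 1×18.998 + 28×1.008 + 2×14.007 + 1×32.06 = 263.44 g/mol.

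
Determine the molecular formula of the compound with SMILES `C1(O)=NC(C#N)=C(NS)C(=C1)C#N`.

Heavy atoms from the SMILES: 7 C, 4 N, 1 O, 1 S.
Implicit hydrogens by atom environment:
  4 × C (aromatic): no H
  2 × C: no H
  2 × N: no H
  1 × C (aromatic): 1 H
  1 × N: 1 H
  1 × N (aromatic): no H
  1 × O: 1 H
  1 × S: 1 H
  Total hydrogens = 4.
Molecular formula: C7H4N4OS

C7H4N4OS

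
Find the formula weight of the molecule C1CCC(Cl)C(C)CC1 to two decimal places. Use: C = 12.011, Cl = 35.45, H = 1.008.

Molecular formula: C8H15Cl.
M = 8×12.011 + 1×35.45 + 15×1.008 = 146.66 g/mol.

146.66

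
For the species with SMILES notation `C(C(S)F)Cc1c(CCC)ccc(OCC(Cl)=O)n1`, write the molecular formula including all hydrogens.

Heavy atoms from the SMILES: 13 C, 1 Cl, 1 F, 1 N, 2 O, 1 S.
Implicit hydrogens by atom environment:
  5 × C: 2 H each → 10
  3 × C (aromatic): no H
  2 × C (aromatic): 1 H each → 2
  2 × O: no H
  1 × C: 3 H
  1 × C: 1 H
  1 × C: no H
  1 × Cl: no H
  1 × F: no H
  1 × N (aromatic): no H
  1 × S: 1 H
  Total hydrogens = 17.
Molecular formula: C13H17ClFNO2S

C13H17ClFNO2S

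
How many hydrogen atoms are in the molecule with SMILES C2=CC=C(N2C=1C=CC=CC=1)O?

Hydrogens are implicit in SMILES; fill each atom to its normal valence:
  8 × C (aromatic): 1 H each → 8
  2 × C (aromatic): no H
  1 × N (aromatic): no H
  1 × O: 1 H
  Total hydrogens = 9.

9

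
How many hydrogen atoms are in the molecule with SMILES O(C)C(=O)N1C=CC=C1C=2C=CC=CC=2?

11

Hydrogens are implicit in SMILES; fill each atom to its normal valence:
  8 × C (aromatic): 1 H each → 8
  2 × C (aromatic): no H
  2 × O: no H
  1 × C: 3 H
  1 × C: no H
  1 × N (aromatic): no H
  Total hydrogens = 11.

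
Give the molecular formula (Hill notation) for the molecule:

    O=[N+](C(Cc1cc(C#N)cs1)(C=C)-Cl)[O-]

Heavy atoms from the SMILES: 9 C, 1 Cl, 2 N, 2 O, 1 S.
Implicit hydrogens by atom environment:
  2 × C: 2 H each → 4
  2 × C (aromatic): 1 H each → 2
  2 × C (aromatic): no H
  2 × C: no H
  1 × C: 1 H
  1 × Cl: no H
  1 × N (charge +1): no H
  1 × N: no H
  1 × O: no H
  1 × O (charge -1): no H
  1 × S (aromatic): no H
  Total hydrogens = 7.
Molecular formula: C9H7ClN2O2S

C9H7ClN2O2S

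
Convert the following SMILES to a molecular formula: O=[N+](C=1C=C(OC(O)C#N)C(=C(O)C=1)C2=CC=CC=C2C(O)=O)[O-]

Heavy atoms from the SMILES: 15 C, 2 N, 7 O.
Implicit hydrogens by atom environment:
  6 × C (aromatic): 1 H each → 6
  6 × C (aromatic): no H
  3 × O: 1 H each → 3
  3 × O: no H
  2 × C: no H
  1 × C: 1 H
  1 × N: no H
  1 × N (charge +1): no H
  1 × O (charge -1): no H
  Total hydrogens = 10.
Molecular formula: C15H10N2O7

C15H10N2O7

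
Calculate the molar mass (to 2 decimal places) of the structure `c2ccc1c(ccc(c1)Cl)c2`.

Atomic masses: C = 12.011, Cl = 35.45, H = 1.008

Molecular formula: C10H7Cl.
M = 10×12.011 + 1×35.45 + 7×1.008 = 162.62 g/mol.

162.62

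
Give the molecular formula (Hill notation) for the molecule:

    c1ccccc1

C6H6

Heavy atoms from the SMILES: 6 C.
Implicit hydrogens by atom environment:
  6 × C (aromatic): 1 H each → 6
  Total hydrogens = 6.
Molecular formula: C6H6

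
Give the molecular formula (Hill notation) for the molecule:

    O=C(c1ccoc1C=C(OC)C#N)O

Heavy atoms from the SMILES: 9 C, 1 N, 4 O.
Implicit hydrogens by atom environment:
  3 × C: no H
  2 × C (aromatic): 1 H each → 2
  2 × C (aromatic): no H
  2 × O: no H
  1 × C: 3 H
  1 × C: 1 H
  1 × N: no H
  1 × O: 1 H
  1 × O (aromatic): no H
  Total hydrogens = 7.
Molecular formula: C9H7NO4

C9H7NO4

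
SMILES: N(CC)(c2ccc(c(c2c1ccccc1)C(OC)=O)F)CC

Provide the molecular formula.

Heavy atoms from the SMILES: 18 C, 1 F, 1 N, 2 O.
Implicit hydrogens by atom environment:
  7 × C (aromatic): 1 H each → 7
  5 × C (aromatic): no H
  3 × C: 3 H each → 9
  2 × C: 2 H each → 4
  2 × O: no H
  1 × C: no H
  1 × F: no H
  1 × N: no H
  Total hydrogens = 20.
Molecular formula: C18H20FNO2

C18H20FNO2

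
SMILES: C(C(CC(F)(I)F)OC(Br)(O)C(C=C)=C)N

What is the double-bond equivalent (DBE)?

Molecular formula from the SMILES: C9H13BrF2INO2.
DoU = (2C + 2 + N − H − X)/2 = (2·9 + 2 + 1 − 13 − 4)/2 = 4/2 = 2.
(Structurally: 0 ring(s) + 2 π bond(s) = 2.)

2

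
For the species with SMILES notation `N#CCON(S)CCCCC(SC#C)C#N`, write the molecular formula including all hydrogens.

C10H13N3OS2

Heavy atoms from the SMILES: 10 C, 3 N, 1 O, 2 S.
Implicit hydrogens by atom environment:
  5 × C: 2 H each → 10
  3 × C: no H
  3 × N: no H
  2 × C: 1 H each → 2
  1 × O: no H
  1 × S: 1 H
  1 × S: no H
  Total hydrogens = 13.
Molecular formula: C10H13N3OS2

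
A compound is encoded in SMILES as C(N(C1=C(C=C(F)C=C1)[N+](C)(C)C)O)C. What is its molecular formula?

Heavy atoms from the SMILES: 11 C, 1 F, 2 N, 1 O.
Implicit hydrogens by atom environment:
  4 × C: 3 H each → 12
  3 × C (aromatic): 1 H each → 3
  3 × C (aromatic): no H
  1 × C: 2 H
  1 × F: no H
  1 × N: no H
  1 × N (charge +1): no H
  1 × O: 1 H
  Total hydrogens = 18.
Net charge +1.
Molecular formula: C11H18FN2O+

C11H18FN2O+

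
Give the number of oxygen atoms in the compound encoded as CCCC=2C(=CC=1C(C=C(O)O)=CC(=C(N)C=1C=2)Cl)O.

The symbol for oxygen appears 3 times in the SMILES.

3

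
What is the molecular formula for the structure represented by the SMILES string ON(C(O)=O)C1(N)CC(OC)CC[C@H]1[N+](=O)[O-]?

Heavy atoms from the SMILES: 8 C, 3 N, 6 O.
Implicit hydrogens by atom environment:
  3 × C: 2 H each → 6
  3 × O: no H
  2 × C: 1 H each → 2
  2 × C: no H
  2 × O: 1 H each → 2
  1 × C: 3 H
  1 × N: 2 H
  1 × N: no H
  1 × N (charge +1): no H
  1 × O (charge -1): no H
  Total hydrogens = 15.
Molecular formula: C8H15N3O6

C8H15N3O6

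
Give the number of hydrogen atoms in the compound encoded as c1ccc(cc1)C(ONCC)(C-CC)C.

Hydrogens are implicit in SMILES; fill each atom to its normal valence:
  5 × C (aromatic): 1 H each → 5
  3 × C: 3 H each → 9
  3 × C: 2 H each → 6
  1 × C: no H
  1 × C (aromatic): no H
  1 × N: 1 H
  1 × O: no H
  Total hydrogens = 21.

21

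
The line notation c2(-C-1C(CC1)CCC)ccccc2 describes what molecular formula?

C13H18

Heavy atoms from the SMILES: 13 C.
Implicit hydrogens by atom environment:
  5 × C (aromatic): 1 H each → 5
  4 × C: 2 H each → 8
  2 × C: 1 H each → 2
  1 × C: 3 H
  1 × C (aromatic): no H
  Total hydrogens = 18.
Molecular formula: C13H18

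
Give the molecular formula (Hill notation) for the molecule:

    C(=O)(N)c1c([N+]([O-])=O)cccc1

C7H6N2O3

Heavy atoms from the SMILES: 7 C, 2 N, 3 O.
Implicit hydrogens by atom environment:
  4 × C (aromatic): 1 H each → 4
  2 × C (aromatic): no H
  2 × O: no H
  1 × C: no H
  1 × N: 2 H
  1 × N (charge +1): no H
  1 × O (charge -1): no H
  Total hydrogens = 6.
Molecular formula: C7H6N2O3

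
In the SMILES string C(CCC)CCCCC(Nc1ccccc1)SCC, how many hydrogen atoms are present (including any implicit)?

29

Hydrogens are implicit in SMILES; fill each atom to its normal valence:
  8 × C: 2 H each → 16
  5 × C (aromatic): 1 H each → 5
  2 × C: 3 H each → 6
  1 × C: 1 H
  1 × C (aromatic): no H
  1 × N: 1 H
  1 × S: no H
  Total hydrogens = 29.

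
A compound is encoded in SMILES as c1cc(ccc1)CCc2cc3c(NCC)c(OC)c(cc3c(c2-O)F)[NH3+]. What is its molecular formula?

Heavy atoms from the SMILES: 21 C, 1 F, 2 N, 2 O.
Implicit hydrogens by atom environment:
  9 × C (aromatic): no H
  7 × C (aromatic): 1 H each → 7
  3 × C: 2 H each → 6
  2 × C: 3 H each → 6
  1 × F: no H
  1 × N (charge +1): 3 H
  1 × N: 1 H
  1 × O: 1 H
  1 × O: no H
  Total hydrogens = 24.
Net charge +1.
Molecular formula: C21H24FN2O2+

C21H24FN2O2+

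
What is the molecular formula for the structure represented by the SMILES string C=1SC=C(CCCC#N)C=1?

Heavy atoms from the SMILES: 8 C, 1 N, 1 S.
Implicit hydrogens by atom environment:
  3 × C: 2 H each → 6
  3 × C (aromatic): 1 H each → 3
  1 × C (aromatic): no H
  1 × C: no H
  1 × N: no H
  1 × S (aromatic): no H
  Total hydrogens = 9.
Molecular formula: C8H9NS

C8H9NS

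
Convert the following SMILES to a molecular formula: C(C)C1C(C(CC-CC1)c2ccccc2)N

C15H23N

Heavy atoms from the SMILES: 15 C, 1 N.
Implicit hydrogens by atom environment:
  5 × C: 2 H each → 10
  5 × C (aromatic): 1 H each → 5
  3 × C: 1 H each → 3
  1 × C: 3 H
  1 × C (aromatic): no H
  1 × N: 2 H
  Total hydrogens = 23.
Molecular formula: C15H23N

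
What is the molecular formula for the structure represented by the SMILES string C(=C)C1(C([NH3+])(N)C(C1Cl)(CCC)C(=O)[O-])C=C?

Heavy atoms from the SMILES: 12 C, 1 Cl, 2 N, 2 O.
Implicit hydrogens by atom environment:
  4 × C: 2 H each → 8
  4 × C: no H
  3 × C: 1 H each → 3
  1 × C: 3 H
  1 × Cl: no H
  1 × N (charge +1): 3 H
  1 × N: 2 H
  1 × O: no H
  1 × O (charge -1): no H
  Total hydrogens = 19.
Molecular formula: C12H19ClN2O2

C12H19ClN2O2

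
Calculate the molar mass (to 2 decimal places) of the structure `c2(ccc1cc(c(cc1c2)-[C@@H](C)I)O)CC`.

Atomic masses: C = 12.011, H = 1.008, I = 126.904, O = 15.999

326.18

Molecular formula: C14H15IO.
M = 14×12.011 + 15×1.008 + 1×126.904 + 1×15.999 = 326.18 g/mol.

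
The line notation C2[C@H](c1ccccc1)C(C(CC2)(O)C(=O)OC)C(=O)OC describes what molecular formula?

C16H20O5

Heavy atoms from the SMILES: 16 C, 5 O.
Implicit hydrogens by atom environment:
  5 × C (aromatic): 1 H each → 5
  4 × O: no H
  3 × C: 2 H each → 6
  3 × C: no H
  2 × C: 3 H each → 6
  2 × C: 1 H each → 2
  1 × C (aromatic): no H
  1 × O: 1 H
  Total hydrogens = 20.
Molecular formula: C16H20O5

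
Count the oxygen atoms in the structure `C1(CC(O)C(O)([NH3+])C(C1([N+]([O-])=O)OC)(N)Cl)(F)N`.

The symbol for oxygen appears 5 times in the SMILES.

5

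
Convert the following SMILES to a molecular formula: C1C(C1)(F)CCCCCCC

C10H19F

Heavy atoms from the SMILES: 10 C, 1 F.
Implicit hydrogens by atom environment:
  8 × C: 2 H each → 16
  1 × C: 3 H
  1 × C: no H
  1 × F: no H
  Total hydrogens = 19.
Molecular formula: C10H19F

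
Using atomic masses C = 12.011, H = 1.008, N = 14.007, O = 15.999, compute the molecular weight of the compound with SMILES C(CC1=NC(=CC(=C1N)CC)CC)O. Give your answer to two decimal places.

194.28

Molecular formula: C11H18N2O.
M = 11×12.011 + 18×1.008 + 2×14.007 + 1×15.999 = 194.28 g/mol.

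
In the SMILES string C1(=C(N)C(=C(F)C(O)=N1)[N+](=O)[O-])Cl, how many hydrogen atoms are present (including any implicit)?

Hydrogens are implicit in SMILES; fill each atom to its normal valence:
  5 × C (aromatic): no H
  1 × Cl: no H
  1 × F: no H
  1 × N: 2 H
  1 × N (aromatic): no H
  1 × N (charge +1): no H
  1 × O: 1 H
  1 × O: no H
  1 × O (charge -1): no H
  Total hydrogens = 3.

3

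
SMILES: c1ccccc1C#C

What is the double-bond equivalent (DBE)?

Molecular formula from the SMILES: C8H6.
DoU = (2C + 2 + N − H − X)/2 = (2·8 + 2 + 0 − 6 − 0)/2 = 12/2 = 6.
(Structurally: 1 ring(s) + 5 π bond(s) = 6.)

6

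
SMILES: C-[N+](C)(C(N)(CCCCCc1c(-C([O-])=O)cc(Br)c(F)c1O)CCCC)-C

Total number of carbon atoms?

The symbol for carbon appears 20 times in the SMILES. Lowercase c denotes aromatic carbon and counts toward C.

20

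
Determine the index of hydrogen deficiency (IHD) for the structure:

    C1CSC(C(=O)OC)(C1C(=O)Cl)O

3

Molecular formula from the SMILES: C7H9ClO4S.
DoU = (2C + 2 + N − H − X)/2 = (2·7 + 2 + 0 − 9 − 1)/2 = 6/2 = 3.
(Structurally: 1 ring(s) + 2 π bond(s) = 3.)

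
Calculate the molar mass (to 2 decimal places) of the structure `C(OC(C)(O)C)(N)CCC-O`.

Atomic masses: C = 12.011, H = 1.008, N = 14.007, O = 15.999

Molecular formula: C7H17NO3.
M = 7×12.011 + 17×1.008 + 1×14.007 + 3×15.999 = 163.22 g/mol.

163.22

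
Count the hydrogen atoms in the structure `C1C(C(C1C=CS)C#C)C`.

Hydrogens are implicit in SMILES; fill each atom to its normal valence:
  6 × C: 1 H each → 6
  1 × C: 3 H
  1 × C: 2 H
  1 × C: no H
  1 × S: 1 H
  Total hydrogens = 12.

12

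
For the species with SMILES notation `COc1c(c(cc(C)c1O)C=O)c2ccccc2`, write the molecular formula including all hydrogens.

Heavy atoms from the SMILES: 15 C, 3 O.
Implicit hydrogens by atom environment:
  6 × C (aromatic): 1 H each → 6
  6 × C (aromatic): no H
  2 × C: 3 H each → 6
  2 × O: no H
  1 × C: 1 H
  1 × O: 1 H
  Total hydrogens = 14.
Molecular formula: C15H14O3

C15H14O3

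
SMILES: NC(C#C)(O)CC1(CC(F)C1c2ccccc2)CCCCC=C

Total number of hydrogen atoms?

Hydrogens are implicit in SMILES; fill each atom to its normal valence:
  7 × C: 2 H each → 14
  5 × C (aromatic): 1 H each → 5
  4 × C: 1 H each → 4
  3 × C: no H
  1 × C (aromatic): no H
  1 × F: no H
  1 × N: 2 H
  1 × O: 1 H
  Total hydrogens = 26.

26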